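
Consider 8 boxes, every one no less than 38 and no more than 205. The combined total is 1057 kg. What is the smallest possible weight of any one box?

38

To make one box as small as possible, make the other 7 as large as possible.
The other 7 can take up 7 × 205 = 1435 ≥ 1057 − 38, so one box can sit at its floor of 38.
Achievable: one at 38 and the other 7 totalling 1019, which fits since 7 × 38 ≤ 1019 ≤ 7 × 205.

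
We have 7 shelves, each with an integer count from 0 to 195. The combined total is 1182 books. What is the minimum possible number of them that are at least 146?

4

Suppose at most 7 − j of them reach 146; then j values are ≤ 145 and the rest ≤ 195.
The total is then ≤ 145·j + 195·(7 − j) = 1365 − 50j. For this to be ≥ 1182 we need j ≤ 3, so at least 7 − 3 = 4 must reach 146.
Exactly 4 works: 4 values at 195 and 3 at 145 total 1215; lower one of the high values by 33 (still ≥ 146) to hit 1182.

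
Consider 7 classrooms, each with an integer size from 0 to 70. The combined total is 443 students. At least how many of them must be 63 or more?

2

Suppose at most 7 − j of them reach 63; then j values are ≤ 62 and the rest ≤ 70.
The total is then ≤ 62·j + 70·(7 − j) = 490 − 8j. For this to be ≥ 443 we need j ≤ 5, so at least 7 − 5 = 2 must reach 63.
Exactly 2 works: 2 values at 70 and 5 at 62 total 450; lower one of the high values by 7 (still ≥ 63) to hit 443.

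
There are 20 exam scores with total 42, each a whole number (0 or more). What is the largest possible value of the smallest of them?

2

The average is 42/20 < 3, so some value is ≤ 2.
Achievable: 18 of them at 2 and 2 at 3 total 42.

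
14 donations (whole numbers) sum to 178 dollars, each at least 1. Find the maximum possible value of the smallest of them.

12

The average is 178/14 < 13, so some value is ≤ 12.
Achievable: 4 of them at 12 and 10 at 13 total 178.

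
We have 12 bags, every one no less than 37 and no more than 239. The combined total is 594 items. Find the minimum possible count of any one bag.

37

Minimizing one value means maximizing the remaining 11.
The other 11 can take up 11 × 239 = 2629 ≥ 594 − 37, so one bag can sit at its floor of 37.
Achievable: one at 37 and the other 11 totalling 557, which fits since 11 × 37 ≤ 557 ≤ 11 × 239.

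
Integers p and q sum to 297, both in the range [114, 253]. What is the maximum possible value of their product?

22052

For a fixed sum, the product pq is largest when p and q are as close as possible.
Taking p = 148 and q = 149 (both in [114, 253]) gives pq = 22052.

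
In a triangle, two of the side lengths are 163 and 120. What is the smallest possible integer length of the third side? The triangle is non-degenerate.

44

The third side must exceed |163 − 120| = 43.
The smallest integer above 43 is 44.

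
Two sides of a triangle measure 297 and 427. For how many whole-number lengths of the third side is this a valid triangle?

593

The triangle inequality gives |297 − 427| < c < 297 + 427, i.e. 130 < c < 724.
So c can be any integer from 131 to 723: 593 values.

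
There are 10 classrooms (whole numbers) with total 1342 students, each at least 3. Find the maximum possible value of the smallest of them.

134

The 10 values sum to 1342, so their minimum is at most ⌊1342/10⌋ = 134.
Achievable: 8 of them at 134 and 2 at 135 total 1342.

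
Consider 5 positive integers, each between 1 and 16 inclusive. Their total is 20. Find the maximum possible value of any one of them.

Maximizing one value means minimizing the remaining 4.
The other 4 contribute at least 4 × 1 = 4, leaving at most 20 − 4 = 16.
Since 16 ≤ 16, this is achievable: one at 16 and 4 at 1.

16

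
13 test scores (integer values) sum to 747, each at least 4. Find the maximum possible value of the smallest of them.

If every one of the 13 were at least 58, the total would be at least 13 × 58 = 754 > 747.
Achievable: 7 of them at 57 and 6 at 58 total 747.

57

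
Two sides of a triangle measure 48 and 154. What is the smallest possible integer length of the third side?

107

The third side must exceed |48 − 154| = 106.
The smallest integer above 106 is 107.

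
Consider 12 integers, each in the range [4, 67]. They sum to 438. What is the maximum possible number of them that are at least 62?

6

Suppose k of them are at least 62. Those contribute at least 62 each and the other 12 − k at least 4 each.
So the total is at least 62k + 4(12 − k) = 48 + 58k. This must be ≤ 438, giving k ≤ 6.
k = 6 is achieved by 6 values at 62 and 6 at 4, total 396; add 42 to one value (staying below 62) to reach 438.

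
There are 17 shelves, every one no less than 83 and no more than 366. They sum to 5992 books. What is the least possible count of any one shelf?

136

Minimizing one value means maximizing the remaining 16.
The other 16 contribute at most 16 × 366 = 5856, leaving at least 5992 − 5856 = 136.
Since 136 ≥ 83, this is achievable: one at 136 and 16 at 366.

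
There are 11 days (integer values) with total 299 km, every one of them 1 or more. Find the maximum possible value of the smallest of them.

27

The average is 299/11 < 28, so some value is ≤ 27.
Taking 9 copies of 27 and 2 copies of 28 gives exactly 299, so 27 is attained.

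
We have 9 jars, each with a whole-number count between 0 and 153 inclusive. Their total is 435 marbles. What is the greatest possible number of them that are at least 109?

3

Suppose k of them are at least 109. Those contribute at least 109 each and the other 9 − k at least 0 each.
So the total is at least 109k + 0(9 − k) = 0 + 109k. This must be ≤ 435, giving k ≤ 3.
k = 3 is achieved by 3 values at 109 and 6 at 0, total 327; add 108 to one value (staying below 109) to reach 435.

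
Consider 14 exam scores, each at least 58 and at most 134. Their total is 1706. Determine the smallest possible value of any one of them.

58

To make one score as small as possible, make the other 13 as large as possible.
The other 13 can take up 13 × 134 = 1742 ≥ 1706 − 58, so one score can sit at its floor of 58.
Achievable: one at 58 and the other 13 totalling 1648, which fits since 13 × 58 ≤ 1648 ≤ 13 × 134.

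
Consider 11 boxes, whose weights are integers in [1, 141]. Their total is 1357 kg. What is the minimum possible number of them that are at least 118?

3

Suppose at most 11 − j of them reach 118; then j values are ≤ 117 and the rest ≤ 141.
The total is then ≤ 117·j + 141·(11 − j) = 1551 − 24j. For this to be ≥ 1357 we need j ≤ 8, so at least 11 − 8 = 3 must reach 118.
Exactly 3 works: 3 values at 141 and 8 at 117 total 1359; lower one of the high values by 2 (still ≥ 118) to hit 1357.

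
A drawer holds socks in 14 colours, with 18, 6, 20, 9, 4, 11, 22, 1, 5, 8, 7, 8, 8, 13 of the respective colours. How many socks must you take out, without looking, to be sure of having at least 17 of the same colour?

129

In the worst case you take as many as possible of each colour without reaching 17: 16 + 6 + 16 + 9 + 4 + 11 + 16 + 1 + 5 + 8 + 7 + 8 + 8 + 13 = 128.
The next one must give 17 of some colour, so 128 + 1 = 129.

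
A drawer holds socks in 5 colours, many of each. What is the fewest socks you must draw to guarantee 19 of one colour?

91

In the worst case you draw 18 of each of the 5 colours: 5 × 18 = 90.
One more forces 19 of some colour, so 90 + 1 = 91.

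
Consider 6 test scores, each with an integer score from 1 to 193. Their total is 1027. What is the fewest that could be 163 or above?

Each value short of 163 is at most 162, costing at least 193 − 162 = 31 against the maximum total of 1158.
We can afford to lose at most 1158 − 1027 = 131, so at most ⌊131/31⌋ = 4 fall short, and at least 2 are ≥ 163.
Exactly 2 works: 2 values at 193 and 4 at 162 total 1034; lower one of the high values by 7 (still ≥ 163) to hit 1027.

2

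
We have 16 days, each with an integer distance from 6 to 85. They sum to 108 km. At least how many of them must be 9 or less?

If only k of them are at most 9, the other 16 − k are at least 10, so the total is at least (16 − k)·10 + k·6.
This is ≤ 108, so (16 − k)·10 + 6k ≤ 108, which gives k ≥ 13.
Exactly 13 works: 13 values at 6 and 3 at 10 total 108.

13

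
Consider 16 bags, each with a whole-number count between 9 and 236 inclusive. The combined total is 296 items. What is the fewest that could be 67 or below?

Let j be the number exceeding 67. Then the total is ≥ 68·j + 9·(16 − j) = 144 + 59j.
So 59j ≤ 152 and j ≤ 2; hence at least 16 − 2 = 14 are ≤ 67.
Exactly 14 works: 14 values at 9 and 2 at 68 total 262; raise one of the low values by 34 (still ≤ 67) to hit 296.

14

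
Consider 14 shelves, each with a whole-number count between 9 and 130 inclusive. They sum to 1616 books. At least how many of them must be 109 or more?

5

Each value short of 109 is at most 108, costing at least 130 − 108 = 22 against the maximum total of 1820.
We can afford to lose at most 1820 − 1616 = 204, so at most ⌊204/22⌋ = 9 fall short, and at least 5 are ≥ 109.
Exactly 5 works: 5 values at 130 and 9 at 108 total 1622; lower one of the high values by 6 (still ≥ 109) to hit 1616.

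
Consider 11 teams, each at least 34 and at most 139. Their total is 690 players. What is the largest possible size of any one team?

Maximizing one value means minimizing the remaining 10.
The other 10 contribute at least 10 × 34 = 340, leaving at most 690 − 340 = 350.
But each team is capped at 139, so the maximum is 139.
Achievable: one at 139 and the other 10 totalling 551, which fits since 10 × 34 ≤ 551 ≤ 10 × 139.

139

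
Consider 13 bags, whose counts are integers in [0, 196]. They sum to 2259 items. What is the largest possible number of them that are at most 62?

2

Each value at 62 or below falls at least 196 − 62 = 134 short of the ceiling 196.
The ceiling total is 13 × 196 = 2548, and we need 2259, so at most ⌊(2548 − 2259)/134⌋ = 2 can be that low.
k = 2 is achieved by 2 values at 62 and 11 at 196, total 2280; lower one of the 196's by 21 (still > 62) to reach 2259.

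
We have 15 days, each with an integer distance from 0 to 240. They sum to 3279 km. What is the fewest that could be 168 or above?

Suppose at most 15 − j of them reach 168; then j values are ≤ 167 and the rest ≤ 240.
The total is then ≤ 167·j + 240·(15 − j) = 3600 − 73j. For this to be ≥ 3279 we need j ≤ 4, so at least 15 − 4 = 11 must reach 168.
Exactly 11 works: 11 values at 240 and 4 at 167 total 3308; lower one of the high values by 29 (still ≥ 168) to hit 3279.

11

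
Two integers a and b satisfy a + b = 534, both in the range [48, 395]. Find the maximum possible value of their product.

71289

For a fixed sum, the product ab is largest when a and b are as close as possible.
Taking a = 267 and b = 267 (both in [48, 395]) gives ab = 71289.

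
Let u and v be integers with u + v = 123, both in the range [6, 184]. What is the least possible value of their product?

702

Since u + v is fixed, pushing one of them to its bound minimizes the product.
The extreme feasible split is u = 6, v = 117, giving uv = 702.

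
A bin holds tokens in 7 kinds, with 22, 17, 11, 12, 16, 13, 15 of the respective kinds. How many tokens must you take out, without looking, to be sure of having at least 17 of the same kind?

100

In the worst case you take as many as possible of each kind without reaching 17: 16 + 16 + 11 + 12 + 16 + 13 + 15 = 99.
The next one must give 17 of some kind, so 99 + 1 = 100.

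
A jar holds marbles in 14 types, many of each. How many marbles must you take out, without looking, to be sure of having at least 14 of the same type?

183

You could draw 13 of every type without reaching 14 of any — 182 in all.
One more forces 14 of some type, so 182 + 1 = 183.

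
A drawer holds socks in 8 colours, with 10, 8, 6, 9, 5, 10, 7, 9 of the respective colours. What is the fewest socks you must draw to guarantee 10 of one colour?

63

In the worst case you take as many as possible of each colour without reaching 10: 9 + 8 + 6 + 9 + 5 + 9 + 7 + 9 = 62.
The next one must give 10 of some colour, so 62 + 1 = 63.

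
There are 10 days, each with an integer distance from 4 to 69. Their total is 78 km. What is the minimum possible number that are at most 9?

4

Each value above 9 is at least 10, contributing at least 10 − 4 = 6 above the floor 4.
The sum exceeds the floor total 40 by 38, so at most ⌊38/6⌋ = 6 exceed 9, and at least 4 are ≤ 9.
Exactly 4 works: 4 values at 4 and 6 at 10 total 76; raise one of the low values by 2 (still ≤ 9) to hit 78.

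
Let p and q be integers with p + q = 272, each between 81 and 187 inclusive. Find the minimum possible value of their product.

15895

Since p + q is fixed, pushing one of them to its bound minimizes the product.
At the endpoint p = 85, q = 272 − 85 = 187, so pq = 85 × 187 = 15895.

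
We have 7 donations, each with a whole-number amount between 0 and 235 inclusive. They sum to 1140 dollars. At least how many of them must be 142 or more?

Suppose at most 7 − j of them reach 142; then j values are ≤ 141 and the rest ≤ 235.
The total is then ≤ 141·j + 235·(7 − j) = 1645 − 94j. For this to be ≥ 1140 we need j ≤ 5, so at least 7 − 5 = 2 must reach 142.
Exactly 2 works: 2 values at 235 and 5 at 141 total 1175; lower one of the high values by 35 (still ≥ 142) to hit 1140.

2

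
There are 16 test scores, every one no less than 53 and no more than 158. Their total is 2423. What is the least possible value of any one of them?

53

Minimizing one value means maximizing the remaining 15.
The other 15 contribute at most 15 × 158 = 2370, leaving at least 2423 − 2370 = 53.
Since 53 ≥ 53, this is achievable: one at 53 and 15 at 158.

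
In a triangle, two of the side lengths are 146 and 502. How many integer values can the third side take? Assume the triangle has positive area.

291

The triangle inequality gives |146 − 502| < c < 146 + 502, i.e. 356 < c < 648.
So c can be any integer from 357 to 647: 291 values.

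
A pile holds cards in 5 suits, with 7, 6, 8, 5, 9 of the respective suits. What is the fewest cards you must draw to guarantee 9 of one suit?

35

In the worst case you take as many as possible of each suit without reaching 9: 7 + 6 + 8 + 5 + 8 = 34.
The next one must give 9 of some suit, so 34 + 1 = 35.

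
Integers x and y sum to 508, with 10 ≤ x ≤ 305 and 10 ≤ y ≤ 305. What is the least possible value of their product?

61915

Since x + y is fixed, pushing one of them to its bound minimizes the product.
At the endpoint x = 203, y = 508 − 203 = 305, so xy = 203 × 305 = 61915.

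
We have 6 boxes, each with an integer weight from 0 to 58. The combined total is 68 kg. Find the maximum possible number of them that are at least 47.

1

If k of the values are ≥ 47, the total is ≥ 47k + 0(6 − k).
Setting 47k + 0(6 − k) ≤ 68 gives 47k ≤ 68, so k ≤ 1.
k = 1 is achieved by 1 value at 47 and 5 at 0, total 47; add 21 to one value (staying below 47) to reach 68.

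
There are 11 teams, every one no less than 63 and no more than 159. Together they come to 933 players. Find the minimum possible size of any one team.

63

Minimizing one value means maximizing the remaining 10.
The other 10 can take up 10 × 159 = 1590 ≥ 933 − 63, so one team can sit at its floor of 63.
Achievable: one at 63 and the other 10 totalling 870, which fits since 10 × 63 ≤ 870 ≤ 10 × 159.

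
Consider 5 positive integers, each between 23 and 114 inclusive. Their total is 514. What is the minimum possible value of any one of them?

58

To make one integer as small as possible, make the other 4 as large as possible.
The other 4 contribute at most 4 × 114 = 456, leaving at least 514 − 456 = 58.
Since 58 ≥ 23, this is achievable: one at 58 and 4 at 114.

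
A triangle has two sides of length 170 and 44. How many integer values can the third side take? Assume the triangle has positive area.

The triangle inequality gives |170 − 44| < c < 170 + 44, i.e. 126 < c < 214.
So c can be any integer from 127 to 213: 87 values.

87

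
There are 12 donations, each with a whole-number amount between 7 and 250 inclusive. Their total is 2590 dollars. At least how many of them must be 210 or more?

Each value short of 210 is at most 209, costing at least 250 − 209 = 41 against the maximum total of 3000.
We can afford to lose at most 3000 − 2590 = 410, so at most ⌊410/41⌋ = 10 fall short, and at least 2 are ≥ 210.
Exactly 2 works: 2 values at 250 and 10 at 209 total 2590.

2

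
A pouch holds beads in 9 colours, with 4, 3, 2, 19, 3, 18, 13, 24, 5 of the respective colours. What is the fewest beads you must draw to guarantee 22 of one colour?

89

In the worst case you take as many as possible of each colour without reaching 22: 4 + 3 + 2 + 19 + 3 + 18 + 13 + 21 + 5 = 88.
The next one must give 22 of some colour, so 88 + 1 = 89.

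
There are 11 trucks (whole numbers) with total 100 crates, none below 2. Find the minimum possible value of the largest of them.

Some value must be at least ⌈100/11⌉ = 10, since 11 × 9 = 99 < 100.
Equality holds with 1 value of 10 and 10 values of 9.

10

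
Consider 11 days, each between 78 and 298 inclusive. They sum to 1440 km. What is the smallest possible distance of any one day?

78

To make one day as small as possible, make the other 10 as large as possible.
The other 10 can take up 10 × 298 = 2980 ≥ 1440 − 78, so one day can sit at its floor of 78.
Achievable: one at 78 and the other 10 totalling 1362, which fits since 10 × 78 ≤ 1362 ≤ 10 × 298.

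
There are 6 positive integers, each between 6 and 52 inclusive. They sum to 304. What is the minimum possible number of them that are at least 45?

5

If only k of them are at least 45, the other 6 − k are at most 44, so the total is at most k·52 + (6 − k)·44.
This must reach 304, so k·52 + (6 − k)·44 ≥ 304, giving k ≥ 5.
Exactly 5 works: 5 values at 52 and 1 at 44 total 304.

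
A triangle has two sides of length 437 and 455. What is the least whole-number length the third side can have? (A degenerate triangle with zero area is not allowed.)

The third side must exceed |437 − 455| = 18.
The smallest integer above 18 is 19.

19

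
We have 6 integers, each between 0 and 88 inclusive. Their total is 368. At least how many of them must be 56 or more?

2

Each value short of 56 is at most 55, costing at least 88 − 55 = 33 against the maximum total of 528.
We can afford to lose at most 528 − 368 = 160, so at most ⌊160/33⌋ = 4 fall short, and at least 2 are ≥ 56.
Exactly 2 works: 2 values at 88 and 4 at 55 total 396; lower one of the high values by 28 (still ≥ 56) to hit 368.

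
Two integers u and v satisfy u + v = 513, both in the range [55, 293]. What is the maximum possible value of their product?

uv = u(513 − u) is maximized when u is as near 513/2 as the bounds allow.
Taking u = 256 and v = 257 (both in [55, 293]) gives uv = 65792.

65792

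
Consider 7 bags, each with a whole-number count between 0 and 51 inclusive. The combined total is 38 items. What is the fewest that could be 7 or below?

Let j be the number exceeding 7. Then the total is ≥ 8·j + 0·(7 − j) = 0 + 8j.
So 8j ≤ 38 and j ≤ 4; hence at least 7 − 4 = 3 are ≤ 7.
Exactly 3 works: 3 values at 0 and 4 at 8 total 32; raise one of the low values by 6 (still ≤ 7) to hit 38.

3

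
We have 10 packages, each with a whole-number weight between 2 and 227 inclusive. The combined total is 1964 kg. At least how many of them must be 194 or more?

If only k of them are at least 194, the other 10 − k are at most 193, so the total is at most k·227 + (10 − k)·193.
This must reach 1964, so k·227 + (10 − k)·193 ≥ 1964, giving k ≥ 1.
Exactly 1 works: 1 value at 227 and 9 at 193 total 1964.

1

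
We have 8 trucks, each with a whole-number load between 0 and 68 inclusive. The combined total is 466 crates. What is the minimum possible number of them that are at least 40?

6

Suppose at most 8 − j of them reach 40; then j values are ≤ 39 and the rest ≤ 68.
The total is then ≤ 39·j + 68·(8 − j) = 544 − 29j. For this to be ≥ 466 we need j ≤ 2, so at least 8 − 2 = 6 must reach 40.
Exactly 6 works: 6 values at 68 and 2 at 39 total 486; lower one of the high values by 20 (still ≥ 40) to hit 466.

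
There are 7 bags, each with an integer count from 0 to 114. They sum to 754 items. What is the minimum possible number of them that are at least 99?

5

If only k of them are at least 99, the other 7 − k are at most 98, so the total is at most k·114 + (7 − k)·98.
This must reach 754, so k·114 + (7 − k)·98 ≥ 754, giving k ≥ 5.
Exactly 5 works: 5 values at 114 and 2 at 98 total 766; lower one of the high values by 12 (still ≥ 99) to hit 754.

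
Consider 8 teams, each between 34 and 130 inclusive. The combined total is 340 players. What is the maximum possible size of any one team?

To make one team as large as possible, make the other 7 as small as possible.
The other 7 contribute at least 7 × 34 = 238, leaving at most 340 − 238 = 102.
Since 102 ≤ 130, this is achievable: one at 102 and 7 at 34.

102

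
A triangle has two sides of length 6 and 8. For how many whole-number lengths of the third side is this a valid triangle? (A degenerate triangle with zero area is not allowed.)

The triangle inequality gives |6 − 8| < c < 6 + 8, i.e. 2 < c < 14.
So c can be any integer from 3 to 13: 11 values.

11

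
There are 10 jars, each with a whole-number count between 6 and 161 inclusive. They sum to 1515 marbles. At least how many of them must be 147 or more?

If only k of them are at least 147, the other 10 − k are at most 146, so the total is at most k·161 + (10 − k)·146.
This must reach 1515, so k·161 + (10 − k)·146 ≥ 1515, giving k ≥ 4.
Exactly 4 works: 4 values at 161 and 6 at 146 total 1520; lower one of the high values by 5 (still ≥ 147) to hit 1515.

4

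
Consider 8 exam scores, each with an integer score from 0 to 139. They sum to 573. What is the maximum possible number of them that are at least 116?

If k of the values are ≥ 116, the total is ≥ 116k + 0(8 − k).
Setting 116k + 0(8 − k) ≤ 573 gives 116k ≤ 573, so k ≤ 4.
k = 4 is achieved by 4 values at 116 and 4 at 0, total 464; add 109 to one value (staying below 116) to reach 573.

4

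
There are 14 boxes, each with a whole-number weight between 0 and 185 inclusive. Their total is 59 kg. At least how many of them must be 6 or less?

If only k of them are at most 6, the other 14 − k are at least 7, so the total is at least (14 − k)·7 + k·0.
This is ≤ 59, so (14 − k)·7 + 0k ≤ 59, which gives k ≥ 6.
Exactly 6 works: 6 values at 0 and 8 at 7 total 56; raise one of the low values by 3 (still ≤ 6) to hit 59.

6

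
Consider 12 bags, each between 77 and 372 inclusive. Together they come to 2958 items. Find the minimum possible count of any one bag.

To make one bag as small as possible, make the other 11 as large as possible.
The other 11 can take up 11 × 372 = 4092 ≥ 2958 − 77, so one bag can sit at its floor of 77.
Achievable: one at 77 and the other 11 totalling 2881, which fits since 11 × 77 ≤ 2881 ≤ 11 × 372.

77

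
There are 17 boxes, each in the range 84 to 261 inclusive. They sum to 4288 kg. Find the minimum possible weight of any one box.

112

Minimizing one value means maximizing the remaining 16.
The other 16 contribute at most 16 × 261 = 4176, leaving at least 4288 − 4176 = 112.
Since 112 ≥ 84, this is achievable: one at 112 and 16 at 261.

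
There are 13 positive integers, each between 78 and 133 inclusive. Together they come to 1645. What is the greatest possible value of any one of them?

133

Maximizing one value means minimizing the remaining 12.
The other 12 contribute at least 12 × 78 = 936, leaving at most 1645 − 936 = 709.
But each integer is capped at 133, so the maximum is 133.
Achievable: one at 133 and the other 12 totalling 1512, which fits since 12 × 78 ≤ 1512 ≤ 12 × 133.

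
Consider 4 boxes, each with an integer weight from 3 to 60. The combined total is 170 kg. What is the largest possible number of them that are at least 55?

With k values at 55 or above and the rest at least 3, the sum is at least 12 + 52k.
Since the sum is 170, we need 52k ≤ 158, i.e. k ≤ 3.
k = 3 is achieved by 3 values at 55 and 1 at 3, total 168; add 2 to one value (staying below 55) to reach 170.

3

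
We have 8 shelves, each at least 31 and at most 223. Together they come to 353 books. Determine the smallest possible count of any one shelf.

To make one shelf as small as possible, make the other 7 as large as possible.
The other 7 can take up 7 × 223 = 1561 ≥ 353 − 31, so one shelf can sit at its floor of 31.
Achievable: one at 31 and the other 7 totalling 322, which fits since 7 × 31 ≤ 322 ≤ 7 × 223.

31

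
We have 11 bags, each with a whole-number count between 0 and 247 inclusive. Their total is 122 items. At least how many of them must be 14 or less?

Each value above 14 is at least 15, contributing at least 15 − 0 = 15 above the floor 0.
The sum exceeds the floor total 0 by 122, so at most ⌊122/15⌋ = 8 exceed 14, and at least 3 are ≤ 14.
Exactly 3 works: 3 values at 0 and 8 at 15 total 120; raise one of the low values by 2 (still ≤ 14) to hit 122.

3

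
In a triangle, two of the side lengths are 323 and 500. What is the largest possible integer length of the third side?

822

The third side must be less than 323 + 500 = 823.
The largest integer below 823 is 822.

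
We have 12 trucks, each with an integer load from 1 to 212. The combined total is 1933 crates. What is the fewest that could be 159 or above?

Suppose at most 12 − j of them reach 159; then j values are ≤ 158 and the rest ≤ 212.
The total is then ≤ 158·j + 212·(12 − j) = 2544 − 54j. For this to be ≥ 1933 we need j ≤ 11, so at least 12 − 11 = 1 must reach 159.
Exactly 1 works: 1 value at 212 and 11 at 158 total 1950; lower one of the high values by 17 (still ≥ 159) to hit 1933.

1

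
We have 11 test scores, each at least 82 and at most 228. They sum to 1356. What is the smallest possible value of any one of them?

82

To make one score as small as possible, make the other 10 as large as possible.
The other 10 can take up 10 × 228 = 2280 ≥ 1356 − 82, so one score can sit at its floor of 82.
Achievable: one at 82 and the other 10 totalling 1274, which fits since 10 × 82 ≤ 1274 ≤ 10 × 228.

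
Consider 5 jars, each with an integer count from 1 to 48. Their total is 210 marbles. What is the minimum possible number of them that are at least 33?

If only k of them are at least 33, the other 5 − k are at most 32, so the total is at most k·48 + (5 − k)·32.
This must reach 210, so k·48 + (5 − k)·32 ≥ 210, giving k ≥ 4.
Exactly 4 works: 4 values at 48 and 1 at 32 total 224; lower one of the high values by 14 (still ≥ 33) to hit 210.

4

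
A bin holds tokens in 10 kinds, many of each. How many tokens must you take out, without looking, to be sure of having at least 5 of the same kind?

41

You could draw 4 of every kind without reaching 5 of any — 40 in all.
One more forces 5 of some kind, so 40 + 1 = 41.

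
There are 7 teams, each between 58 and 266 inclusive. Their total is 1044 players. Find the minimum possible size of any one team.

58

Minimizing one value means maximizing the remaining 6.
The other 6 can take up 6 × 266 = 1596 ≥ 1044 − 58, so one team can sit at its floor of 58.
Achievable: one at 58 and the other 6 totalling 986, which fits since 6 × 58 ≤ 986 ≤ 6 × 266.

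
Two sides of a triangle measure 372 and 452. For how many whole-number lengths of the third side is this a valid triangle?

The triangle inequality gives |372 − 452| < c < 372 + 452, i.e. 80 < c < 824.
So c can be any integer from 81 to 823: 743 values.

743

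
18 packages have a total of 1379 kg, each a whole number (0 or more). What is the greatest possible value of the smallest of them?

The average is 1379/18 < 77, so some value is ≤ 76.
Achievable: 7 of them at 76 and 11 at 77 total 1379.

76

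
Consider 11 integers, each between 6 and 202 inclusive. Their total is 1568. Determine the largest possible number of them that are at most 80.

Each value at 80 or below falls at least 202 − 80 = 122 short of the ceiling 202.
The ceiling total is 11 × 202 = 2222, and we need 1568, so at most ⌊(2222 − 1568)/122⌋ = 5 can be that low.
k = 5 is achieved by 5 values at 80 and 6 at 202, total 1612; lower one of the 202's by 44 (still > 80) to reach 1568.

5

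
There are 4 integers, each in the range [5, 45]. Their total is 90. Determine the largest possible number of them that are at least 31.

2

With k values at 31 or above and the rest at least 5, the sum is at least 20 + 26k.
Since the sum is 90, we need 26k ≤ 70, i.e. k ≤ 2.
k = 2 is achieved by 2 values at 31 and 2 at 5, total 72; add 18 to one value (staying below 31) to reach 90.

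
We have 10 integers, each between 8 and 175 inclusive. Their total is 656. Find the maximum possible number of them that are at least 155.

3

If k of the values are ≥ 155, the total is ≥ 155k + 8(10 − k).
Setting 155k + 8(10 − k) ≤ 656 gives 147k ≤ 576, so k ≤ 3.
k = 3 is achieved by 3 values at 155 and 7 at 8, total 521; add 135 to one value (staying below 155) to reach 656.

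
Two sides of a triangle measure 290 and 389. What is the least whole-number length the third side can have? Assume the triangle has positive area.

The third side must exceed |290 − 389| = 99.
The smallest integer above 99 is 100.

100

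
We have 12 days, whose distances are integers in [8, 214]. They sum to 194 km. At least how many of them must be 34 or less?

9

Let j be the number exceeding 34. Then the total is ≥ 35·j + 8·(12 − j) = 96 + 27j.
So 27j ≤ 98 and j ≤ 3; hence at least 12 − 3 = 9 are ≤ 34.
Exactly 9 works: 9 values at 8 and 3 at 35 total 177; raise one of the low values by 17 (still ≤ 34) to hit 194.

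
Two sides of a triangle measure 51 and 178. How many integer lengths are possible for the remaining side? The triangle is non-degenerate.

The triangle inequality gives |51 − 178| < c < 51 + 178, i.e. 127 < c < 229.
So c can be any integer from 128 to 228: 101 values.

101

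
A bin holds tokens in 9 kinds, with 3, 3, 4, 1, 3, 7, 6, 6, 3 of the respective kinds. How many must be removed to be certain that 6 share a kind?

In the worst case you take as many as possible of each kind without reaching 6: 3 + 3 + 4 + 1 + 3 + 5 + 5 + 5 + 3 = 32.
The next one must give 6 of some kind, so 32 + 1 = 33.

33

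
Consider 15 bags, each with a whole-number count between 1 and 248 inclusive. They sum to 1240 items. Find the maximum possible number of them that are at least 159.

7

With k values at 159 or above and the rest at least 1, the sum is at least 15 + 158k.
Since the sum is 1240, we need 158k ≤ 1225, i.e. k ≤ 7.
k = 7 is achieved by 7 values at 159 and 8 at 1, total 1121; add 119 to one value (staying below 159) to reach 1240.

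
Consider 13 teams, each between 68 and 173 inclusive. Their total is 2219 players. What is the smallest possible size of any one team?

Minimizing one value means maximizing the remaining 12.
The other 12 contribute at most 12 × 173 = 2076, leaving at least 2219 − 2076 = 143.
Since 143 ≥ 68, this is achievable: one at 143 and 12 at 173.

143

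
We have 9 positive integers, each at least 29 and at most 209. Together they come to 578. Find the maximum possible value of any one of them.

209

Maximizing one value means minimizing the remaining 8.
The other 8 contribute at least 8 × 29 = 232, leaving at most 578 − 232 = 346.
But each integer is capped at 209, so the maximum is 209.
Achievable: one at 209 and the other 8 totalling 369, which fits since 8 × 29 ≤ 369 ≤ 8 × 209.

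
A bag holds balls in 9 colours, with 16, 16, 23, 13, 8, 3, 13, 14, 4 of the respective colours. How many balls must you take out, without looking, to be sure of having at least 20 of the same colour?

In the worst case you take as many as possible of each colour without reaching 20: 16 + 16 + 19 + 13 + 8 + 3 + 13 + 14 + 4 = 106.
The next one must give 20 of some colour, so 106 + 1 = 107.

107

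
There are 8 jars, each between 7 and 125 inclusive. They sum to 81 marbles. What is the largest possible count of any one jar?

Maximizing one value means minimizing the remaining 7.
The other 7 contribute at least 7 × 7 = 49, leaving at most 81 − 49 = 32.
Since 32 ≤ 125, this is achievable: one at 32 and 7 at 7.

32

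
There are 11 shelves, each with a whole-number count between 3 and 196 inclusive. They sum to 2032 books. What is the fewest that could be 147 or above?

Each value short of 147 is at most 146, costing at least 196 − 146 = 50 against the maximum total of 2156.
We can afford to lose at most 2156 − 2032 = 124, so at most ⌊124/50⌋ = 2 fall short, and at least 9 are ≥ 147.
Exactly 9 works: 9 values at 196 and 2 at 146 total 2056; lower one of the high values by 24 (still ≥ 147) to hit 2032.

9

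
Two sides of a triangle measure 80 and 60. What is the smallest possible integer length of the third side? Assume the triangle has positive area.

The third side must exceed |80 − 60| = 20.
The smallest integer above 20 is 21.

21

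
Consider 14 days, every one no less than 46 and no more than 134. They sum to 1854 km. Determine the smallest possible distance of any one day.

112

Minimizing one value means maximizing the remaining 13.
The other 13 contribute at most 13 × 134 = 1742, leaving at least 1854 − 1742 = 112.
Since 112 ≥ 46, this is achievable: one at 112 and 13 at 134.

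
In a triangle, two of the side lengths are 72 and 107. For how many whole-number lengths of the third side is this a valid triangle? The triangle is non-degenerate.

The triangle inequality gives |72 − 107| < c < 72 + 107, i.e. 35 < c < 179.
So c can be any integer from 36 to 178: 143 values.

143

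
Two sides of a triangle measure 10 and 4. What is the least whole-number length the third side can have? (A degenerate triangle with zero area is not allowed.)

The third side must exceed |10 − 4| = 6.
The smallest integer above 6 is 7.

7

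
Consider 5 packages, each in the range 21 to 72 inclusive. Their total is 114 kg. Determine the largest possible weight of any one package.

To make one package as large as possible, make the other 4 as small as possible.
The other 4 contribute at least 4 × 21 = 84, leaving at most 114 − 84 = 30.
Since 30 ≤ 72, this is achievable: one at 30 and 4 at 21.

30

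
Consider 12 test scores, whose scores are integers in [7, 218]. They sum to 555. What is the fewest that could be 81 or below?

Let j be the number exceeding 81. Then the total is ≥ 82·j + 7·(12 − j) = 84 + 75j.
So 75j ≤ 471 and j ≤ 6; hence at least 12 − 6 = 6 are ≤ 81.
Exactly 6 works: 6 values at 7 and 6 at 82 total 534; raise one of the low values by 21 (still ≤ 81) to hit 555.

6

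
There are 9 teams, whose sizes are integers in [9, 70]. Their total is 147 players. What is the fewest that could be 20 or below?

4

Each value above 20 is at least 21, contributing at least 21 − 9 = 12 above the floor 9.
The sum exceeds the floor total 81 by 66, so at most ⌊66/12⌋ = 5 exceed 20, and at least 4 are ≤ 20.
Exactly 4 works: 4 values at 9 and 5 at 21 total 141; raise one of the low values by 6 (still ≤ 20) to hit 147.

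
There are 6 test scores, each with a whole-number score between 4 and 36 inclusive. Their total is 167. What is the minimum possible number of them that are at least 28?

Suppose at most 6 − j of them reach 28; then j values are ≤ 27 and the rest ≤ 36.
The total is then ≤ 27·j + 36·(6 − j) = 216 − 9j. For this to be ≥ 167 we need j ≤ 5, so at least 6 − 5 = 1 must reach 28.
Exactly 1 works: 1 value at 36 and 5 at 27 total 171; lower one of the high values by 4 (still ≥ 28) to hit 167.

1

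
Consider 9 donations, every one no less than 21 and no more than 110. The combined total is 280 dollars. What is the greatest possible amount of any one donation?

110

To make one donation as large as possible, make the other 8 as small as possible.
The other 8 contribute at least 8 × 21 = 168, leaving at most 280 − 168 = 112.
But each donation is capped at 110, so the maximum is 110.
Achievable: one at 110 and the other 8 totalling 170, which fits since 8 × 21 ≤ 170 ≤ 8 × 110.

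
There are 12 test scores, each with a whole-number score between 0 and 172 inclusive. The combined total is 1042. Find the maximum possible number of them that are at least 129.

8

Suppose k of them are at least 129. Those contribute at least 129 each and the other 12 − k at least 0 each.
So the total is at least 129k + 0(12 − k) = 0 + 129k. This must be ≤ 1042, giving k ≤ 8.
k = 8 is achieved by 8 values at 129 and 4 at 0, total 1032; add 10 to one value (staying below 129) to reach 1042.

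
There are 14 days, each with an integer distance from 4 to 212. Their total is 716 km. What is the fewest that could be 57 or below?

2

Let j be the number exceeding 57. Then the total is ≥ 58·j + 4·(14 − j) = 56 + 54j.
So 54j ≤ 660 and j ≤ 12; hence at least 14 − 12 = 2 are ≤ 57.
Exactly 2 works: 2 values at 4 and 12 at 58 total 704; raise one of the low values by 12 (still ≤ 57) to hit 716.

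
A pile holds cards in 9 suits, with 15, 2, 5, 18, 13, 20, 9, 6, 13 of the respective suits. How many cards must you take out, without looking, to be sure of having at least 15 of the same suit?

In the worst case you take as many as possible of each suit without reaching 15: 14 + 2 + 5 + 14 + 13 + 14 + 9 + 6 + 13 = 90.
The next one must give 15 of some suit, so 90 + 1 = 91.

91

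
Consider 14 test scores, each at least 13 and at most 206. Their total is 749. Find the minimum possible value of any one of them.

To make one score as small as possible, make the other 13 as large as possible.
The other 13 can take up 13 × 206 = 2678 ≥ 749 − 13, so one score can sit at its floor of 13.
Achievable: one at 13 and the other 13 totalling 736, which fits since 13 × 13 ≤ 736 ≤ 13 × 206.

13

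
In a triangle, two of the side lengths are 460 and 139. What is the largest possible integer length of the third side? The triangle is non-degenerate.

598

The third side must be less than 460 + 139 = 599.
The largest integer below 599 is 598.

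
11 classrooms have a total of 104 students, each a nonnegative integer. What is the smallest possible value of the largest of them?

10

Some value must be at least ⌈104/11⌉ = 10, since 11 × 9 = 99 < 104.
Achievable: 5 of them at 10 and 6 at 9 total 104.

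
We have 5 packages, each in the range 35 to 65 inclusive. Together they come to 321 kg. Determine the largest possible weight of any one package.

Maximizing one value means minimizing the remaining 4.
The other 4 contribute at least 4 × 35 = 140, leaving at most 321 − 140 = 181.
But each package is capped at 65, so the maximum is 65.
Achievable: one at 65 and the other 4 totalling 256, which fits since 4 × 35 ≤ 256 ≤ 4 × 65.

65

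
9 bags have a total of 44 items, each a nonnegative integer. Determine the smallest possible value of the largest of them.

Some value must be at least ⌈44/9⌉ = 5, since 9 × 4 = 36 < 44.
Achievable: 8 of them at 5 and 1 at 4 total 44.

5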